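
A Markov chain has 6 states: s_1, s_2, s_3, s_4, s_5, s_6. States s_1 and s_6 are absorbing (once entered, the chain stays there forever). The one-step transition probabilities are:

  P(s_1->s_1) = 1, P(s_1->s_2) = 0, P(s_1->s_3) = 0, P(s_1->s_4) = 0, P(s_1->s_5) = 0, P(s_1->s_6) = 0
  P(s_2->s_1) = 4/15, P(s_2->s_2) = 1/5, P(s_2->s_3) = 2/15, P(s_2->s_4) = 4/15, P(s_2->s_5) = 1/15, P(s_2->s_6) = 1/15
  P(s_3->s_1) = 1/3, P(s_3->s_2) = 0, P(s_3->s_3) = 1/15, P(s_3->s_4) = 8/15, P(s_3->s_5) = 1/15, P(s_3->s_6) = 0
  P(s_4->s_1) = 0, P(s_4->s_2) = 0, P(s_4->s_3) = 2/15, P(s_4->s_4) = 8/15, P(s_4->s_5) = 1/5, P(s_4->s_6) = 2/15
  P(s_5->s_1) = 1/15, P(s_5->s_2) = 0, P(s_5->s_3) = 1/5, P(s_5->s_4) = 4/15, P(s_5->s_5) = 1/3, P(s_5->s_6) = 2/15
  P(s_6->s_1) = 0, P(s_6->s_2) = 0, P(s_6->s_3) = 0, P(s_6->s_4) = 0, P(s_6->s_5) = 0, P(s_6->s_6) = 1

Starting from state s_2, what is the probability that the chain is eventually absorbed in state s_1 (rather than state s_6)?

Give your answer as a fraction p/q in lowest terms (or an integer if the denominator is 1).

Answer: 3829/6612

Derivation:
Let a_i = P(absorbed in s_1 | start in state i).
Boundary conditions: a_s_1 = 1, a_s_6 = 0.
For each transient state i, a_i = sum_j P(i->j) * a_j:
  a_s_2 = 4/15*a_s_1 + 1/5*a_s_2 + 2/15*a_s_3 + 4/15*a_s_4 + 1/15*a_s_5 + 1/15*a_s_6
  a_s_3 = 1/3*a_s_1 + 0*a_s_2 + 1/15*a_s_3 + 8/15*a_s_4 + 1/15*a_s_5 + 0*a_s_6
  a_s_4 = 0*a_s_1 + 0*a_s_2 + 2/15*a_s_3 + 8/15*a_s_4 + 1/5*a_s_5 + 2/15*a_s_6
  a_s_5 = 1/15*a_s_1 + 0*a_s_2 + 1/5*a_s_3 + 4/15*a_s_4 + 1/3*a_s_5 + 2/15*a_s_6

Substituting a_s_1 = 1 and a_s_6 = 0, rearrange to (I - Q) a = r where r[i] = P(i -> s_1):
  [4/5, -2/15, -4/15, -1/15] . (a_s_2, a_s_3, a_s_4, a_s_5) = 4/15
  [0, 14/15, -8/15, -1/15] . (a_s_2, a_s_3, a_s_4, a_s_5) = 1/3
  [0, -2/15, 7/15, -1/5] . (a_s_2, a_s_3, a_s_4, a_s_5) = 0
  [0, -1/5, -4/15, 2/3] . (a_s_2, a_s_3, a_s_4, a_s_5) = 1/15

Solving yields:
  a_s_2 = 3829/6612
  a_s_3 = 321/551
  a_s_4 = 189/551
  a_s_5 = 227/551

Starting state is s_2, so the absorption probability is a_s_2 = 3829/6612.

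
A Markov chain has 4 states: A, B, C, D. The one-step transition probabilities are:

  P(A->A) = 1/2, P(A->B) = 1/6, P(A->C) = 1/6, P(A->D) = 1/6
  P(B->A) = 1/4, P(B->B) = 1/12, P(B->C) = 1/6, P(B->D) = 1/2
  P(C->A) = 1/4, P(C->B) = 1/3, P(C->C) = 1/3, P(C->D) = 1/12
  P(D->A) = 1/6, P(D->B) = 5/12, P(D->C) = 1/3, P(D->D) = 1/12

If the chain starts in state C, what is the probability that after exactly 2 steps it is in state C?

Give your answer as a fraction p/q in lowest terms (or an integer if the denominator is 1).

Computing P^2 by repeated multiplication:
P^1 =
  A: [1/2, 1/6, 1/6, 1/6]
  B: [1/4, 1/12, 1/6, 1/2]
  C: [1/4, 1/3, 1/3, 1/12]
  D: [1/6, 5/12, 1/3, 1/12]
P^2 =
  A: [13/36, 2/9, 2/9, 7/36]
  B: [13/48, 5/16, 5/18, 5/36]
  C: [11/36, 31/144, 17/72, 35/144]
  D: [41/144, 5/24, 17/72, 13/48]

(P^2)[C -> C] = 17/72

Answer: 17/72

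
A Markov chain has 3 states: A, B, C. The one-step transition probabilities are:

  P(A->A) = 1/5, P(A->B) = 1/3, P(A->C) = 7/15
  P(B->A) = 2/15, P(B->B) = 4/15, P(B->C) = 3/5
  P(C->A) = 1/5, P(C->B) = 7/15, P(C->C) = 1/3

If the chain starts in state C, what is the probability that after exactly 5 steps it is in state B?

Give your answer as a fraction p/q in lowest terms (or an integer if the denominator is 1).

Computing P^5 by repeated multiplication:
P^1 =
  A: [1/5, 1/3, 7/15]
  B: [2/15, 4/15, 3/5]
  C: [1/5, 7/15, 1/3]
P^2 =
  A: [8/45, 28/75, 101/225]
  B: [41/225, 89/225, 19/45]
  C: [38/225, 26/75, 109/225]
P^3 =
  A: [197/1125, 1243/3375, 1541/3375]
  B: [586/3375, 1226/3375, 521/1125]
  C: [199/1125, 253/675, 1513/3375]
P^4 =
  A: [8882/50625, 6238/16875, 23029/50625]
  B: [8899/50625, 751/2025, 22951/50625]
  C: [1772/10125, 6212/16875, 23129/50625]
P^5 =
  A: [44387/253125, 280469/759375, 69149/151875]
  B: [5324/30375, 280252/759375, 38447/84375]
  C: [44413/253125, 280747/759375, 345389/759375]

(P^5)[C -> B] = 280747/759375

Answer: 280747/759375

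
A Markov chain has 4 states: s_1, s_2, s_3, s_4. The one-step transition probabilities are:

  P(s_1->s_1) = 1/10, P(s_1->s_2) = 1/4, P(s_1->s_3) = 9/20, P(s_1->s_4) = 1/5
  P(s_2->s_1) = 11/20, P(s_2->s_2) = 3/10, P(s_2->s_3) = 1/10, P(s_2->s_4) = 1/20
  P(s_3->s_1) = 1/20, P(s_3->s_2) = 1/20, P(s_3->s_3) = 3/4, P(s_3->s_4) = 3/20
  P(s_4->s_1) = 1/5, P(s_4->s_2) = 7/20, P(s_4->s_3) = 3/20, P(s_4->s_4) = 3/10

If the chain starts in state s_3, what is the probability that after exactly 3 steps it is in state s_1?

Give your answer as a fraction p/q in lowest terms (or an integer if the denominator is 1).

Answer: 557/4000

Derivation:
Computing P^3 by repeated multiplication:
P^1 =
  s_1: [1/10, 1/4, 9/20, 1/5]
  s_2: [11/20, 3/10, 1/10, 1/20]
  s_3: [1/20, 1/20, 3/4, 3/20]
  s_4: [1/5, 7/20, 3/20, 3/10]
P^2 =
  s_1: [21/100, 77/400, 7/16, 4/25]
  s_2: [47/200, 1/4, 9/25, 31/200]
  s_3: [1/10, 47/400, 49/80, 17/100]
  s_4: [7/25, 107/400, 113/400, 17/100]
P^3 =
  s_1: [723/4000, 301/1600, 3727/8000, 661/4000]
  s_2: [21/100, 103/500, 53/125, 4/25]
  s_3: [557/4000, 1203/8000, 4333/8000, 27/160]
  s_4: [893/4000, 1791/8000, 3121/8000, 651/4000]

(P^3)[s_3 -> s_1] = 557/4000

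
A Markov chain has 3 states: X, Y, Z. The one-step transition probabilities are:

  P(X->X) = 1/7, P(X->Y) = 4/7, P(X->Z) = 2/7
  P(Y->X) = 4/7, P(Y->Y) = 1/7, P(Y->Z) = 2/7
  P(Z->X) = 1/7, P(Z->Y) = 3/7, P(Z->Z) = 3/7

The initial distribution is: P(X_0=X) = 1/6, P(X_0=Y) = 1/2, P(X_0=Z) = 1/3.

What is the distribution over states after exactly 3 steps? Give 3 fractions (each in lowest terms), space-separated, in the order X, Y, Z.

Propagating the distribution step by step (d_{t+1} = d_t * P):
d_0 = (X=1/6, Y=1/2, Z=1/3)
  d_1[X] = 1/6*1/7 + 1/2*4/7 + 1/3*1/7 = 5/14
  d_1[Y] = 1/6*4/7 + 1/2*1/7 + 1/3*3/7 = 13/42
  d_1[Z] = 1/6*2/7 + 1/2*2/7 + 1/3*3/7 = 1/3
d_1 = (X=5/14, Y=13/42, Z=1/3)
  d_2[X] = 5/14*1/7 + 13/42*4/7 + 1/3*1/7 = 27/98
  d_2[Y] = 5/14*4/7 + 13/42*1/7 + 1/3*3/7 = 115/294
  d_2[Z] = 5/14*2/7 + 13/42*2/7 + 1/3*3/7 = 1/3
d_2 = (X=27/98, Y=115/294, Z=1/3)
  d_3[X] = 27/98*1/7 + 115/294*4/7 + 1/3*1/7 = 213/686
  d_3[Y] = 27/98*4/7 + 115/294*1/7 + 1/3*3/7 = 733/2058
  d_3[Z] = 27/98*2/7 + 115/294*2/7 + 1/3*3/7 = 1/3
d_3 = (X=213/686, Y=733/2058, Z=1/3)

Answer: 213/686 733/2058 1/3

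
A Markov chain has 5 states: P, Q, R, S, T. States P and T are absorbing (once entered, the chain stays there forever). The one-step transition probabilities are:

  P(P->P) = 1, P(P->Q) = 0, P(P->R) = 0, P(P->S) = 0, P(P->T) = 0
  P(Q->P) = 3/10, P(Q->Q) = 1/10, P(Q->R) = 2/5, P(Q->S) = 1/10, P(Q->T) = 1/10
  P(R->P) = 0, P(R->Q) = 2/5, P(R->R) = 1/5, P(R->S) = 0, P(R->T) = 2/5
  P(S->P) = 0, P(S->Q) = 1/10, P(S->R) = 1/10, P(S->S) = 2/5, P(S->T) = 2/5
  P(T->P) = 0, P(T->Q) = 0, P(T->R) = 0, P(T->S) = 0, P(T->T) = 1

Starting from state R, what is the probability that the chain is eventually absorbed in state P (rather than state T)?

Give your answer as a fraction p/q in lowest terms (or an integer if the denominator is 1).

Answer: 2/9

Derivation:
Let a_i = P(absorbed in P | start in state i).
Boundary conditions: a_P = 1, a_T = 0.
For each transient state i, a_i = sum_j P(i->j) * a_j:
  a_Q = 3/10*a_P + 1/10*a_Q + 2/5*a_R + 1/10*a_S + 1/10*a_T
  a_R = 0*a_P + 2/5*a_Q + 1/5*a_R + 0*a_S + 2/5*a_T
  a_S = 0*a_P + 1/10*a_Q + 1/10*a_R + 2/5*a_S + 2/5*a_T

Substituting a_P = 1 and a_T = 0, rearrange to (I - Q) a = r where r[i] = P(i -> P):
  [9/10, -2/5, -1/10] . (a_Q, a_R, a_S) = 3/10
  [-2/5, 4/5, 0] . (a_Q, a_R, a_S) = 0
  [-1/10, -1/10, 3/5] . (a_Q, a_R, a_S) = 0

Solving yields:
  a_Q = 4/9
  a_R = 2/9
  a_S = 1/9

Starting state is R, so the absorption probability is a_R = 2/9.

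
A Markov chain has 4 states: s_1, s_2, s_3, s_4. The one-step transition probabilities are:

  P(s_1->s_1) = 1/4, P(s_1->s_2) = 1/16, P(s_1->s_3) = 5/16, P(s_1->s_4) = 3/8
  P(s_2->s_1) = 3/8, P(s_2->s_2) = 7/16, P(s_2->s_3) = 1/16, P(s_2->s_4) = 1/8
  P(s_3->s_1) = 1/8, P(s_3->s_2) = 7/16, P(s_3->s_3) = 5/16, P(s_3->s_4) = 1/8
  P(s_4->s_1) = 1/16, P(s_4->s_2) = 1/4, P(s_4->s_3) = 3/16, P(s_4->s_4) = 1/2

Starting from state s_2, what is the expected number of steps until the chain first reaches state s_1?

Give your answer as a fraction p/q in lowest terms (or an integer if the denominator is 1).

Let h_i = expected steps to first reach s_1 from state i.
Boundary: h_s_1 = 0.
First-step equations for the other states:
  h_s_2 = 1 + 3/8*h_s_1 + 7/16*h_s_2 + 1/16*h_s_3 + 1/8*h_s_4
  h_s_3 = 1 + 1/8*h_s_1 + 7/16*h_s_2 + 5/16*h_s_3 + 1/8*h_s_4
  h_s_4 = 1 + 1/16*h_s_1 + 1/4*h_s_2 + 3/16*h_s_3 + 1/2*h_s_4

Substituting h_s_1 = 0 and rearranging gives the linear system (I - Q) h = 1:
  [9/16, -1/16, -1/8] . (h_s_2, h_s_3, h_s_4) = 1
  [-7/16, 11/16, -1/8] . (h_s_2, h_s_3, h_s_4) = 1
  [-1/4, -3/16, 1/2] . (h_s_2, h_s_3, h_s_4) = 1

Solving yields:
  h_s_2 = 60/17
  h_s_3 = 80/17
  h_s_4 = 94/17

Starting state is s_2, so the expected hitting time is h_s_2 = 60/17.

Answer: 60/17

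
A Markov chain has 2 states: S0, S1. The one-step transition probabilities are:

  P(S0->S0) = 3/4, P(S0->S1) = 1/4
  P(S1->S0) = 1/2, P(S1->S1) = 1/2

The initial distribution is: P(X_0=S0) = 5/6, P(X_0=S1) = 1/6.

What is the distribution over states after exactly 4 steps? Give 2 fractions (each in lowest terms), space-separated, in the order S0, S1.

Propagating the distribution step by step (d_{t+1} = d_t * P):
d_0 = (S0=5/6, S1=1/6)
  d_1[S0] = 5/6*3/4 + 1/6*1/2 = 17/24
  d_1[S1] = 5/6*1/4 + 1/6*1/2 = 7/24
d_1 = (S0=17/24, S1=7/24)
  d_2[S0] = 17/24*3/4 + 7/24*1/2 = 65/96
  d_2[S1] = 17/24*1/4 + 7/24*1/2 = 31/96
d_2 = (S0=65/96, S1=31/96)
  d_3[S0] = 65/96*3/4 + 31/96*1/2 = 257/384
  d_3[S1] = 65/96*1/4 + 31/96*1/2 = 127/384
d_3 = (S0=257/384, S1=127/384)
  d_4[S0] = 257/384*3/4 + 127/384*1/2 = 1025/1536
  d_4[S1] = 257/384*1/4 + 127/384*1/2 = 511/1536
d_4 = (S0=1025/1536, S1=511/1536)

Answer: 1025/1536 511/1536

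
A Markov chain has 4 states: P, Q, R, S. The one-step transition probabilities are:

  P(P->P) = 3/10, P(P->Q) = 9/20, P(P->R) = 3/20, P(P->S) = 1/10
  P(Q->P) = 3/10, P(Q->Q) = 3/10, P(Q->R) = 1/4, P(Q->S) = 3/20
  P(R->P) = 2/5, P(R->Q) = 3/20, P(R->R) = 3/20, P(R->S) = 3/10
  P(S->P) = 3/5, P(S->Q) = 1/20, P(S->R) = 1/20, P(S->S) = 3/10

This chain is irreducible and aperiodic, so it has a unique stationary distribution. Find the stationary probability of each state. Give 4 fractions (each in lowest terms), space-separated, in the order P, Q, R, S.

Answer: 737/1987 568/1987 637/3974 727/3974

Derivation:
The stationary distribution satisfies pi = pi * P, i.e.:
  pi_P = 3/10*pi_P + 3/10*pi_Q + 2/5*pi_R + 3/5*pi_S
  pi_Q = 9/20*pi_P + 3/10*pi_Q + 3/20*pi_R + 1/20*pi_S
  pi_R = 3/20*pi_P + 1/4*pi_Q + 3/20*pi_R + 1/20*pi_S
  pi_S = 1/10*pi_P + 3/20*pi_Q + 3/10*pi_R + 3/10*pi_S
with normalization: pi_P + pi_Q + pi_R + pi_S = 1.

Using the first 3 balance equations plus normalization, the linear system A*pi = b is:
  [-7/10, 3/10, 2/5, 3/5] . pi = 0
  [9/20, -7/10, 3/20, 1/20] . pi = 0
  [3/20, 1/4, -17/20, 1/20] . pi = 0
  [1, 1, 1, 1] . pi = 1

Solving yields:
  pi_P = 737/1987
  pi_Q = 568/1987
  pi_R = 637/3974
  pi_S = 727/3974

Verification (pi * P):
  737/1987*3/10 + 568/1987*3/10 + 637/3974*2/5 + 727/3974*3/5 = 737/1987 = pi_P  (ok)
  737/1987*9/20 + 568/1987*3/10 + 637/3974*3/20 + 727/3974*1/20 = 568/1987 = pi_Q  (ok)
  737/1987*3/20 + 568/1987*1/4 + 637/3974*3/20 + 727/3974*1/20 = 637/3974 = pi_R  (ok)
  737/1987*1/10 + 568/1987*3/20 + 637/3974*3/10 + 727/3974*3/10 = 727/3974 = pi_S  (ok)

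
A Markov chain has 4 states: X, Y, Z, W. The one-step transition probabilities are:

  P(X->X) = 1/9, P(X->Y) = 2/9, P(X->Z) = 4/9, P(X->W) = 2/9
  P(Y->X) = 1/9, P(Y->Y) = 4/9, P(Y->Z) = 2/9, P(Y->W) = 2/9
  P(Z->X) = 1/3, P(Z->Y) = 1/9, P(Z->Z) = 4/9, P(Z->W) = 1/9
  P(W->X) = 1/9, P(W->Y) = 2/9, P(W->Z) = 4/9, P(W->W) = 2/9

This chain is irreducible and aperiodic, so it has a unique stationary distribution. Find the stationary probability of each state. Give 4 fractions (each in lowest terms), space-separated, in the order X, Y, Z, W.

The stationary distribution satisfies pi = pi * P, i.e.:
  pi_X = 1/9*pi_X + 1/9*pi_Y + 1/3*pi_Z + 1/9*pi_W
  pi_Y = 2/9*pi_X + 4/9*pi_Y + 1/9*pi_Z + 2/9*pi_W
  pi_Z = 4/9*pi_X + 2/9*pi_Y + 4/9*pi_Z + 4/9*pi_W
  pi_W = 2/9*pi_X + 2/9*pi_Y + 1/9*pi_Z + 2/9*pi_W
with normalization: pi_X + pi_Y + pi_Z + pi_W = 1.

Using the first 3 balance equations plus normalization, the linear system A*pi = b is:
  [-8/9, 1/9, 1/3, 1/9] . pi = 0
  [2/9, -5/9, 1/9, 2/9] . pi = 0
  [4/9, 2/9, -5/9, 4/9] . pi = 0
  [1, 1, 1, 1] . pi = 1

Solving yields:
  pi_X = 109/549
  pi_Y = 14/61
  pi_Z = 24/61
  pi_W = 98/549

Verification (pi * P):
  109/549*1/9 + 14/61*1/9 + 24/61*1/3 + 98/549*1/9 = 109/549 = pi_X  (ok)
  109/549*2/9 + 14/61*4/9 + 24/61*1/9 + 98/549*2/9 = 14/61 = pi_Y  (ok)
  109/549*4/9 + 14/61*2/9 + 24/61*4/9 + 98/549*4/9 = 24/61 = pi_Z  (ok)
  109/549*2/9 + 14/61*2/9 + 24/61*1/9 + 98/549*2/9 = 98/549 = pi_W  (ok)

Answer: 109/549 14/61 24/61 98/549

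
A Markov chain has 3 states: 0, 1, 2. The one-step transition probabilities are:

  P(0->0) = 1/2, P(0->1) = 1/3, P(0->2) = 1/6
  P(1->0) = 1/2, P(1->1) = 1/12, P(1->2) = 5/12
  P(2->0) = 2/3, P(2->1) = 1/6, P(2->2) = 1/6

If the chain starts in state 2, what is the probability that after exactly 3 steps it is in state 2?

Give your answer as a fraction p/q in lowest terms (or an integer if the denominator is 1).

Computing P^3 by repeated multiplication:
P^1 =
  0: [1/2, 1/3, 1/6]
  1: [1/2, 1/12, 5/12]
  2: [2/3, 1/6, 1/6]
P^2 =
  0: [19/36, 2/9, 1/4]
  1: [41/72, 35/144, 3/16]
  2: [19/36, 19/72, 5/24]
P^3 =
  0: [13/24, 17/72, 2/9]
  1: [17/32, 139/576, 131/576]
  2: [77/144, 67/288, 67/288]

(P^3)[2 -> 2] = 67/288

Answer: 67/288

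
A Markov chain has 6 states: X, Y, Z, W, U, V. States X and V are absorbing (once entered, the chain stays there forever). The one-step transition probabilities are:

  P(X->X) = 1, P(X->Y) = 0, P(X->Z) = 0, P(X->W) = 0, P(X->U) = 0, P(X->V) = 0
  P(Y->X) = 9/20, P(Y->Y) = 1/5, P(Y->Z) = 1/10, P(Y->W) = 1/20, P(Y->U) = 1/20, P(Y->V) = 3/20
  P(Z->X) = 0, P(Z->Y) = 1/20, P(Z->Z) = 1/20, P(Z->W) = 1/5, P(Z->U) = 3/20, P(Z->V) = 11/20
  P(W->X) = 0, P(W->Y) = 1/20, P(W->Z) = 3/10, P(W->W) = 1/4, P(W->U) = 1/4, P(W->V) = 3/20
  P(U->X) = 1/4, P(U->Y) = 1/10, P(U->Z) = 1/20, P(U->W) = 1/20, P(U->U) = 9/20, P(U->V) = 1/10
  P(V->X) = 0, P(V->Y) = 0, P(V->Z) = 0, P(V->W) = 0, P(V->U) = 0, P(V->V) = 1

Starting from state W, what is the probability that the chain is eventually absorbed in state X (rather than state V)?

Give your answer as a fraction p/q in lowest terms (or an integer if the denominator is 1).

Answer: 13672/41345

Derivation:
Let a_i = P(absorbed in X | start in state i).
Boundary conditions: a_X = 1, a_V = 0.
For each transient state i, a_i = sum_j P(i->j) * a_j:
  a_Y = 9/20*a_X + 1/5*a_Y + 1/10*a_Z + 1/20*a_W + 1/20*a_U + 3/20*a_V
  a_Z = 0*a_X + 1/20*a_Y + 1/20*a_Z + 1/5*a_W + 3/20*a_U + 11/20*a_V
  a_W = 0*a_X + 1/20*a_Y + 3/10*a_Z + 1/4*a_W + 1/4*a_U + 3/20*a_V
  a_U = 1/4*a_X + 1/10*a_Y + 1/20*a_Z + 1/20*a_W + 9/20*a_U + 1/10*a_V

Substituting a_X = 1 and a_V = 0, rearrange to (I - Q) a = r where r[i] = P(i -> X):
  [4/5, -1/10, -1/20, -1/20] . (a_Y, a_Z, a_W, a_U) = 9/20
  [-1/20, 19/20, -1/5, -3/20] . (a_Y, a_Z, a_W, a_U) = 0
  [-1/20, -3/10, 3/4, -1/4] . (a_Y, a_Z, a_W, a_U) = 0
  [-1/10, -1/20, -1/20, 11/20] . (a_Y, a_Z, a_W, a_U) = 1/4

Solving yields:
  a_Y = 26757/41345
  a_Z = 8338/41345
  a_W = 13672/41345
  a_U = 25659/41345

Starting state is W, so the absorption probability is a_W = 13672/41345.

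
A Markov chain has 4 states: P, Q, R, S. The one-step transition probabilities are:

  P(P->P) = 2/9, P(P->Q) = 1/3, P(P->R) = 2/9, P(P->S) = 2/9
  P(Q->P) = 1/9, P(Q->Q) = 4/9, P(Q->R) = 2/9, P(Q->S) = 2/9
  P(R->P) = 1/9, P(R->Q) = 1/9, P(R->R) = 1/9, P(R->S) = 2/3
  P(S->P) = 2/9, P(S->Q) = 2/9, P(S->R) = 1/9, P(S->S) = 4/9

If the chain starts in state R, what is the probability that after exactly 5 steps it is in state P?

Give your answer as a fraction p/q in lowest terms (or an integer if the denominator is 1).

Answer: 10169/59049

Derivation:
Computing P^5 by repeated multiplication:
P^1 =
  P: [2/9, 1/3, 2/9, 2/9]
  Q: [1/9, 4/9, 2/9, 2/9]
  R: [1/9, 1/9, 1/9, 2/3]
  S: [2/9, 2/9, 1/9, 4/9]
P^2 =
  P: [13/81, 8/27, 14/81, 10/27]
  Q: [4/27, 25/81, 14/81, 10/27]
  R: [16/81, 20/81, 11/81, 34/81]
  S: [5/27, 23/81, 13/81, 10/27]
P^3 =
  P: [124/729, 209/729, 118/729, 278/729]
  Q: [41/243, 70/243, 118/729, 278/729]
  R: [131/729, 23/81, 13/81, 274/729]
  S: [14/81, 70/243, 119/729, 274/729]
P^4 =
  P: [377/2187, 1882/6561, 118/729, 2486/6561]
  Q: [1130/6561, 1883/6561, 118/729, 2486/6561]
  R: [14/81, 1886/6561, 1067/6561, 2474/6561]
  S: [1129/6561, 1885/6561, 355/2187, 2482/6561]
P^5 =
  P: [10178/59049, 16955/59049, 9574/59049, 22342/59049]
  Q: [10177/59049, 628/2187, 9574/59049, 22342/59049]
  R: [10169/59049, 16961/59049, 9581/59049, 2482/6561]
  S: [10172/59049, 628/2187, 9575/59049, 22346/59049]

(P^5)[R -> P] = 10169/59049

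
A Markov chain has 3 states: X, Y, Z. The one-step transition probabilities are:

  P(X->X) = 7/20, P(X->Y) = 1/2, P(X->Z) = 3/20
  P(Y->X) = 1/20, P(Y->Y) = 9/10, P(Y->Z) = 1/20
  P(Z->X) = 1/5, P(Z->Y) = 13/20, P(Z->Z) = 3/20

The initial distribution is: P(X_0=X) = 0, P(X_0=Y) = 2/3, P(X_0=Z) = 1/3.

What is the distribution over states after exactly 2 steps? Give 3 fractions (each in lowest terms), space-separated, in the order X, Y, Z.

Answer: 37/400 1007/1200 41/600

Derivation:
Propagating the distribution step by step (d_{t+1} = d_t * P):
d_0 = (X=0, Y=2/3, Z=1/3)
  d_1[X] = 0*7/20 + 2/3*1/20 + 1/3*1/5 = 1/10
  d_1[Y] = 0*1/2 + 2/3*9/10 + 1/3*13/20 = 49/60
  d_1[Z] = 0*3/20 + 2/3*1/20 + 1/3*3/20 = 1/12
d_1 = (X=1/10, Y=49/60, Z=1/12)
  d_2[X] = 1/10*7/20 + 49/60*1/20 + 1/12*1/5 = 37/400
  d_2[Y] = 1/10*1/2 + 49/60*9/10 + 1/12*13/20 = 1007/1200
  d_2[Z] = 1/10*3/20 + 49/60*1/20 + 1/12*3/20 = 41/600
d_2 = (X=37/400, Y=1007/1200, Z=41/600)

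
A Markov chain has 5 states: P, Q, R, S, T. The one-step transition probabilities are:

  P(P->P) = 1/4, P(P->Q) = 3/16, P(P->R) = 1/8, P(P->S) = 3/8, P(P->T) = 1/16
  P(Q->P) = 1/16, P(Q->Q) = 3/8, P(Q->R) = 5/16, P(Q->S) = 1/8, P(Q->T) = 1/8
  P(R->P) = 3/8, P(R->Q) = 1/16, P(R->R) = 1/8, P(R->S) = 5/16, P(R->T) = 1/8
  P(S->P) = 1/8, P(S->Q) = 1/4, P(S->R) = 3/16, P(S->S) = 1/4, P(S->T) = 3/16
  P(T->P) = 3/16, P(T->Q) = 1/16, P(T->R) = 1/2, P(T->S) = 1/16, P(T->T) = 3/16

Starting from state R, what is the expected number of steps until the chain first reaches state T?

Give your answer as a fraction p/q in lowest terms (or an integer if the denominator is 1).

Let h_i = expected steps to first reach T from state i.
Boundary: h_T = 0.
First-step equations for the other states:
  h_P = 1 + 1/4*h_P + 3/16*h_Q + 1/8*h_R + 3/8*h_S + 1/16*h_T
  h_Q = 1 + 1/16*h_P + 3/8*h_Q + 5/16*h_R + 1/8*h_S + 1/8*h_T
  h_R = 1 + 3/8*h_P + 1/16*h_Q + 1/8*h_R + 5/16*h_S + 1/8*h_T
  h_S = 1 + 1/8*h_P + 1/4*h_Q + 3/16*h_R + 1/4*h_S + 3/16*h_T

Substituting h_T = 0 and rearranging gives the linear system (I - Q) h = 1:
  [3/4, -3/16, -1/8, -3/8] . (h_P, h_Q, h_R, h_S) = 1
  [-1/16, 5/8, -5/16, -1/8] . (h_P, h_Q, h_R, h_S) = 1
  [-3/8, -1/16, 7/8, -5/16] . (h_P, h_Q, h_R, h_S) = 1
  [-1/8, -1/4, -3/16, 3/4] . (h_P, h_Q, h_R, h_S) = 1

Solving yields:
  h_P = 62784/7669
  h_Q = 59504/7669
  h_R = 59728/7669
  h_S = 55456/7669

Starting state is R, so the expected hitting time is h_R = 59728/7669.

Answer: 59728/7669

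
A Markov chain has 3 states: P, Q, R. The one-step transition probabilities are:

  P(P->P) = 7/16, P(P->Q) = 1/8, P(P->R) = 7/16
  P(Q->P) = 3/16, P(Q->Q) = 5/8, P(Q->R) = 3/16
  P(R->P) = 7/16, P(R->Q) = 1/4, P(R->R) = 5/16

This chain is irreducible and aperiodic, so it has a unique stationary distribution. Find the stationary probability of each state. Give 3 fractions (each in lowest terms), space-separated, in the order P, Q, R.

Answer: 27/76 25/76 6/19

Derivation:
The stationary distribution satisfies pi = pi * P, i.e.:
  pi_P = 7/16*pi_P + 3/16*pi_Q + 7/16*pi_R
  pi_Q = 1/8*pi_P + 5/8*pi_Q + 1/4*pi_R
  pi_R = 7/16*pi_P + 3/16*pi_Q + 5/16*pi_R
with normalization: pi_P + pi_Q + pi_R = 1.

Using the first 2 balance equations plus normalization, the linear system A*pi = b is:
  [-9/16, 3/16, 7/16] . pi = 0
  [1/8, -3/8, 1/4] . pi = 0
  [1, 1, 1] . pi = 1

Solving yields:
  pi_P = 27/76
  pi_Q = 25/76
  pi_R = 6/19

Verification (pi * P):
  27/76*7/16 + 25/76*3/16 + 6/19*7/16 = 27/76 = pi_P  (ok)
  27/76*1/8 + 25/76*5/8 + 6/19*1/4 = 25/76 = pi_Q  (ok)
  27/76*7/16 + 25/76*3/16 + 6/19*5/16 = 6/19 = pi_R  (ok)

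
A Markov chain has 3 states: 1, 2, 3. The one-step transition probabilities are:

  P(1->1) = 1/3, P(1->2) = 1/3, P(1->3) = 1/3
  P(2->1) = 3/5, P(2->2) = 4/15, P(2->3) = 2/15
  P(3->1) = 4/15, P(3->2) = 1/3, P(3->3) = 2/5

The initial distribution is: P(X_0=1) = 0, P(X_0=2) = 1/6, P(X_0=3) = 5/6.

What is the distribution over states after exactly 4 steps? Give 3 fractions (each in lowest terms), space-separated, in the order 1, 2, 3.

Propagating the distribution step by step (d_{t+1} = d_t * P):
d_0 = (1=0, 2=1/6, 3=5/6)
  d_1[1] = 0*1/3 + 1/6*3/5 + 5/6*4/15 = 29/90
  d_1[2] = 0*1/3 + 1/6*4/15 + 5/6*1/3 = 29/90
  d_1[3] = 0*1/3 + 1/6*2/15 + 5/6*2/5 = 16/45
d_1 = (1=29/90, 2=29/90, 3=16/45)
  d_2[1] = 29/90*1/3 + 29/90*3/5 + 16/45*4/15 = 89/225
  d_2[2] = 29/90*1/3 + 29/90*4/15 + 16/45*1/3 = 421/1350
  d_2[3] = 29/90*1/3 + 29/90*2/15 + 16/45*2/5 = 79/270
d_2 = (1=89/225, 2=421/1350, 3=79/270)
  d_3[1] = 89/225*1/3 + 421/1350*3/5 + 79/270*4/15 = 8039/20250
  d_3[2] = 89/225*1/3 + 421/1350*4/15 + 79/270*1/3 = 6329/20250
  d_3[3] = 89/225*1/3 + 421/1350*2/15 + 79/270*2/5 = 2941/10125
d_3 = (1=8039/20250, 2=6329/20250, 3=2941/10125)
  d_4[1] = 8039/20250*1/3 + 6329/20250*3/5 + 2941/10125*4/15 = 20114/50625
  d_4[2] = 8039/20250*1/3 + 6329/20250*4/15 + 2941/10125*1/3 = 94921/303750
  d_4[3] = 8039/20250*1/3 + 6329/20250*2/15 + 2941/10125*2/5 = 17629/60750
d_4 = (1=20114/50625, 2=94921/303750, 3=17629/60750)

Answer: 20114/50625 94921/303750 17629/60750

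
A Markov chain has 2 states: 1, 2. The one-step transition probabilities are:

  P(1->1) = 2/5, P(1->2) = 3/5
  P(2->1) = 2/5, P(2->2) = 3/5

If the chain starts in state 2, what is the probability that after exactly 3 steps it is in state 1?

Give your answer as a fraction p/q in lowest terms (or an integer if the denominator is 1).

Answer: 2/5

Derivation:
Computing P^3 by repeated multiplication:
P^1 =
  1: [2/5, 3/5]
  2: [2/5, 3/5]
P^2 =
  1: [2/5, 3/5]
  2: [2/5, 3/5]
P^3 =
  1: [2/5, 3/5]
  2: [2/5, 3/5]

(P^3)[2 -> 1] = 2/5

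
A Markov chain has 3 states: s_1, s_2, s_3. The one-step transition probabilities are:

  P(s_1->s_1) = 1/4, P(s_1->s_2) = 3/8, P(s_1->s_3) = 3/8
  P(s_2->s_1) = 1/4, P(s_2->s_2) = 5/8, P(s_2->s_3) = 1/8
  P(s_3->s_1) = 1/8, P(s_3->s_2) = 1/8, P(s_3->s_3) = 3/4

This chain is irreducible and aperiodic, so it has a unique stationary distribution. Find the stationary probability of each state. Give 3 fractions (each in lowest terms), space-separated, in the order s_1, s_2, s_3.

Answer: 5/26 9/26 6/13

Derivation:
The stationary distribution satisfies pi = pi * P, i.e.:
  pi_s_1 = 1/4*pi_s_1 + 1/4*pi_s_2 + 1/8*pi_s_3
  pi_s_2 = 3/8*pi_s_1 + 5/8*pi_s_2 + 1/8*pi_s_3
  pi_s_3 = 3/8*pi_s_1 + 1/8*pi_s_2 + 3/4*pi_s_3
with normalization: pi_s_1 + pi_s_2 + pi_s_3 = 1.

Using the first 2 balance equations plus normalization, the linear system A*pi = b is:
  [-3/4, 1/4, 1/8] . pi = 0
  [3/8, -3/8, 1/8] . pi = 0
  [1, 1, 1] . pi = 1

Solving yields:
  pi_s_1 = 5/26
  pi_s_2 = 9/26
  pi_s_3 = 6/13

Verification (pi * P):
  5/26*1/4 + 9/26*1/4 + 6/13*1/8 = 5/26 = pi_s_1  (ok)
  5/26*3/8 + 9/26*5/8 + 6/13*1/8 = 9/26 = pi_s_2  (ok)
  5/26*3/8 + 9/26*1/8 + 6/13*3/4 = 6/13 = pi_s_3  (ok)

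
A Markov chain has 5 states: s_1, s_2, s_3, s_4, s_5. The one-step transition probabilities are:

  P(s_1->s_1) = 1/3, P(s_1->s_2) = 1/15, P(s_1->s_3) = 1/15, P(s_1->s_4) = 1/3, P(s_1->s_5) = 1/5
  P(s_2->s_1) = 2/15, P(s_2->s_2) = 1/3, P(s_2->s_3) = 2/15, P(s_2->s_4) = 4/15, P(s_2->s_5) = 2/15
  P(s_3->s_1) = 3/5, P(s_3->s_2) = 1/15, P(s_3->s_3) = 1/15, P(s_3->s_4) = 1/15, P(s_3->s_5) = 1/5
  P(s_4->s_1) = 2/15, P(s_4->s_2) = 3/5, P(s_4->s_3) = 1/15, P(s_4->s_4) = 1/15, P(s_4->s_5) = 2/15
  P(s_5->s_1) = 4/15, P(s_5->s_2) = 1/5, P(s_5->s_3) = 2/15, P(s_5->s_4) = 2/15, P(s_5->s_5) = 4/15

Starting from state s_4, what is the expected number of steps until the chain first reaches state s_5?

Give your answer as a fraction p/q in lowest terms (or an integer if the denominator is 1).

Let h_i = expected steps to first reach s_5 from state i.
Boundary: h_s_5 = 0.
First-step equations for the other states:
  h_s_1 = 1 + 1/3*h_s_1 + 1/15*h_s_2 + 1/15*h_s_3 + 1/3*h_s_4 + 1/5*h_s_5
  h_s_2 = 1 + 2/15*h_s_1 + 1/3*h_s_2 + 2/15*h_s_3 + 4/15*h_s_4 + 2/15*h_s_5
  h_s_3 = 1 + 3/5*h_s_1 + 1/15*h_s_2 + 1/15*h_s_3 + 1/15*h_s_4 + 1/5*h_s_5
  h_s_4 = 1 + 2/15*h_s_1 + 3/5*h_s_2 + 1/15*h_s_3 + 1/15*h_s_4 + 2/15*h_s_5

Substituting h_s_5 = 0 and rearranging gives the linear system (I - Q) h = 1:
  [2/3, -1/15, -1/15, -1/3] . (h_s_1, h_s_2, h_s_3, h_s_4) = 1
  [-2/15, 2/3, -2/15, -4/15] . (h_s_1, h_s_2, h_s_3, h_s_4) = 1
  [-3/5, -1/15, 14/15, -1/15] . (h_s_1, h_s_2, h_s_3, h_s_4) = 1
  [-2/15, -3/5, -1/15, 14/15] . (h_s_1, h_s_2, h_s_3, h_s_4) = 1

Solving yields:
  h_s_1 = 2595/434
  h_s_2 = 2805/434
  h_s_3 = 2535/434
  h_s_4 = 1410/217

Starting state is s_4, so the expected hitting time is h_s_4 = 1410/217.

Answer: 1410/217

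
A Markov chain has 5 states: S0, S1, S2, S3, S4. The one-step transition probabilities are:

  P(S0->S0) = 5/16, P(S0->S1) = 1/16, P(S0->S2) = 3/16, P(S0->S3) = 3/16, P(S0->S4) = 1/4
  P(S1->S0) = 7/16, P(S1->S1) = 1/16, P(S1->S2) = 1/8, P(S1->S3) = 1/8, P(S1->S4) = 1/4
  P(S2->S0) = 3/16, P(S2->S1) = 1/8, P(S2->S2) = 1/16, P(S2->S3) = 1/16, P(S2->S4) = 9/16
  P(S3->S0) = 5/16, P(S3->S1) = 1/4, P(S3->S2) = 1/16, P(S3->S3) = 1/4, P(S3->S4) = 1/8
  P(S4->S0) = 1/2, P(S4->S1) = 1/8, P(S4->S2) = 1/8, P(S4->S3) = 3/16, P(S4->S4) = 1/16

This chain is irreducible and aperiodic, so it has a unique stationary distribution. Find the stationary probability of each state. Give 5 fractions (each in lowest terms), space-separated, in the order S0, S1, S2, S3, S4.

The stationary distribution satisfies pi = pi * P, i.e.:
  pi_S0 = 5/16*pi_S0 + 7/16*pi_S1 + 3/16*pi_S2 + 5/16*pi_S3 + 1/2*pi_S4
  pi_S1 = 1/16*pi_S0 + 1/16*pi_S1 + 1/8*pi_S2 + 1/4*pi_S3 + 1/8*pi_S4
  pi_S2 = 3/16*pi_S0 + 1/8*pi_S1 + 1/16*pi_S2 + 1/16*pi_S3 + 1/8*pi_S4
  pi_S3 = 3/16*pi_S0 + 1/8*pi_S1 + 1/16*pi_S2 + 1/4*pi_S3 + 3/16*pi_S4
  pi_S4 = 1/4*pi_S0 + 1/4*pi_S1 + 9/16*pi_S2 + 1/8*pi_S3 + 1/16*pi_S4
with normalization: pi_S0 + pi_S1 + pi_S2 + pi_S3 + pi_S4 = 1.

Using the first 4 balance equations plus normalization, the linear system A*pi = b is:
  [-11/16, 7/16, 3/16, 5/16, 1/2] . pi = 0
  [1/16, -15/16, 1/8, 1/4, 1/8] . pi = 0
  [3/16, 1/8, -15/16, 1/16, 1/8] . pi = 0
  [3/16, 1/8, 1/16, -3/4, 3/16] . pi = 0
  [1, 1, 1, 1, 1] . pi = 1

Solving yields:
  pi_S0 = 9820/27779
  pi_S1 = 9788/83337
  pi_S2 = 10679/83337
  pi_S3 = 14591/83337
  pi_S4 = 6273/27779

Verification (pi * P):
  9820/27779*5/16 + 9788/83337*7/16 + 10679/83337*3/16 + 14591/83337*5/16 + 6273/27779*1/2 = 9820/27779 = pi_S0  (ok)
  9820/27779*1/16 + 9788/83337*1/16 + 10679/83337*1/8 + 14591/83337*1/4 + 6273/27779*1/8 = 9788/83337 = pi_S1  (ok)
  9820/27779*3/16 + 9788/83337*1/8 + 10679/83337*1/16 + 14591/83337*1/16 + 6273/27779*1/8 = 10679/83337 = pi_S2  (ok)
  9820/27779*3/16 + 9788/83337*1/8 + 10679/83337*1/16 + 14591/83337*1/4 + 6273/27779*3/16 = 14591/83337 = pi_S3  (ok)
  9820/27779*1/4 + 9788/83337*1/4 + 10679/83337*9/16 + 14591/83337*1/8 + 6273/27779*1/16 = 6273/27779 = pi_S4  (ok)

Answer: 9820/27779 9788/83337 10679/83337 14591/83337 6273/27779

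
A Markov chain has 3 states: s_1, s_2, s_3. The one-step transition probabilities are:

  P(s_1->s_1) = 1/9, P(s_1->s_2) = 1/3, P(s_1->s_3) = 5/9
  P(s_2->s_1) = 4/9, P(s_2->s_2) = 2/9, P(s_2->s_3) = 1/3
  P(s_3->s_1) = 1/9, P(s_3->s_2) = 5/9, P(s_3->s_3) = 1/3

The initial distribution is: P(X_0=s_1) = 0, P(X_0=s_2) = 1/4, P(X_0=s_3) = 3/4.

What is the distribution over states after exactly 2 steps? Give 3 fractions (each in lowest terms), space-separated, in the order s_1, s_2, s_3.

Answer: 29/108 115/324 61/162

Derivation:
Propagating the distribution step by step (d_{t+1} = d_t * P):
d_0 = (s_1=0, s_2=1/4, s_3=3/4)
  d_1[s_1] = 0*1/9 + 1/4*4/9 + 3/4*1/9 = 7/36
  d_1[s_2] = 0*1/3 + 1/4*2/9 + 3/4*5/9 = 17/36
  d_1[s_3] = 0*5/9 + 1/4*1/3 + 3/4*1/3 = 1/3
d_1 = (s_1=7/36, s_2=17/36, s_3=1/3)
  d_2[s_1] = 7/36*1/9 + 17/36*4/9 + 1/3*1/9 = 29/108
  d_2[s_2] = 7/36*1/3 + 17/36*2/9 + 1/3*5/9 = 115/324
  d_2[s_3] = 7/36*5/9 + 17/36*1/3 + 1/3*1/3 = 61/162
d_2 = (s_1=29/108, s_2=115/324, s_3=61/162)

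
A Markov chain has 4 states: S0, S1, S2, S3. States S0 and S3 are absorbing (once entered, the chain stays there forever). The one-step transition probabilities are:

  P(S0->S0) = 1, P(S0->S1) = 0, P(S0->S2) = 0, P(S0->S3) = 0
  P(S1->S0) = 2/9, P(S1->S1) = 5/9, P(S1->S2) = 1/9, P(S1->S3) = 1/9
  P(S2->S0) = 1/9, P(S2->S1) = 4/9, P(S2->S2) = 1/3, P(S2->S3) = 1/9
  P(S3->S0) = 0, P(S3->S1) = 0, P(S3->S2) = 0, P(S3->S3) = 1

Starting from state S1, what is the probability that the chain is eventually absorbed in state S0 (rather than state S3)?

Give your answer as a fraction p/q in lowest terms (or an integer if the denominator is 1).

Let a_i = P(absorbed in S0 | start in state i).
Boundary conditions: a_S0 = 1, a_S3 = 0.
For each transient state i, a_i = sum_j P(i->j) * a_j:
  a_S1 = 2/9*a_S0 + 5/9*a_S1 + 1/9*a_S2 + 1/9*a_S3
  a_S2 = 1/9*a_S0 + 4/9*a_S1 + 1/3*a_S2 + 1/9*a_S3

Substituting a_S0 = 1 and a_S3 = 0, rearrange to (I - Q) a = r where r[i] = P(i -> S0):
  [4/9, -1/9] . (a_S1, a_S2) = 2/9
  [-4/9, 2/3] . (a_S1, a_S2) = 1/9

Solving yields:
  a_S1 = 13/20
  a_S2 = 3/5

Starting state is S1, so the absorption probability is a_S1 = 13/20.

Answer: 13/20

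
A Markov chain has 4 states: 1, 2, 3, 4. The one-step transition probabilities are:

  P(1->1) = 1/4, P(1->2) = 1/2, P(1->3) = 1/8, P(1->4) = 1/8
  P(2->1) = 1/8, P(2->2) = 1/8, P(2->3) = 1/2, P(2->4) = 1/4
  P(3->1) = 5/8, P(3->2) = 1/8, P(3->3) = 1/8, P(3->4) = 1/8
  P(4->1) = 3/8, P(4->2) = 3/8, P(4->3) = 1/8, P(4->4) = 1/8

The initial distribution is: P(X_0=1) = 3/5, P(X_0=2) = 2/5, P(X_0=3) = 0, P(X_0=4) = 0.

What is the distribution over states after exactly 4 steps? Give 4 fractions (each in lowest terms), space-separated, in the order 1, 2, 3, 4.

Propagating the distribution step by step (d_{t+1} = d_t * P):
d_0 = (1=3/5, 2=2/5, 3=0, 4=0)
  d_1[1] = 3/5*1/4 + 2/5*1/8 + 0*5/8 + 0*3/8 = 1/5
  d_1[2] = 3/5*1/2 + 2/5*1/8 + 0*1/8 + 0*3/8 = 7/20
  d_1[3] = 3/5*1/8 + 2/5*1/2 + 0*1/8 + 0*1/8 = 11/40
  d_1[4] = 3/5*1/8 + 2/5*1/4 + 0*1/8 + 0*1/8 = 7/40
d_1 = (1=1/5, 2=7/20, 3=11/40, 4=7/40)
  d_2[1] = 1/5*1/4 + 7/20*1/8 + 11/40*5/8 + 7/40*3/8 = 53/160
  d_2[2] = 1/5*1/2 + 7/20*1/8 + 11/40*1/8 + 7/40*3/8 = 39/160
  d_2[3] = 1/5*1/8 + 7/20*1/2 + 11/40*1/8 + 7/40*1/8 = 41/160
  d_2[4] = 1/5*1/8 + 7/20*1/4 + 11/40*1/8 + 7/40*1/8 = 27/160
d_2 = (1=53/160, 2=39/160, 3=41/160, 4=27/160)
  d_3[1] = 53/160*1/4 + 39/160*1/8 + 41/160*5/8 + 27/160*3/8 = 431/1280
  d_3[2] = 53/160*1/2 + 39/160*1/8 + 41/160*1/8 + 27/160*3/8 = 373/1280
  d_3[3] = 53/160*1/8 + 39/160*1/2 + 41/160*1/8 + 27/160*1/8 = 277/1280
  d_3[4] = 53/160*1/8 + 39/160*1/4 + 41/160*1/8 + 27/160*1/8 = 199/1280
d_3 = (1=431/1280, 2=373/1280, 3=277/1280, 4=199/1280)
  d_4[1] = 431/1280*1/4 + 373/1280*1/8 + 277/1280*5/8 + 199/1280*3/8 = 3217/10240
  d_4[2] = 431/1280*1/2 + 373/1280*1/8 + 277/1280*1/8 + 199/1280*3/8 = 2971/10240
  d_4[3] = 431/1280*1/8 + 373/1280*1/2 + 277/1280*1/8 + 199/1280*1/8 = 2399/10240
  d_4[4] = 431/1280*1/8 + 373/1280*1/4 + 277/1280*1/8 + 199/1280*1/8 = 1653/10240
d_4 = (1=3217/10240, 2=2971/10240, 3=2399/10240, 4=1653/10240)

Answer: 3217/10240 2971/10240 2399/10240 1653/10240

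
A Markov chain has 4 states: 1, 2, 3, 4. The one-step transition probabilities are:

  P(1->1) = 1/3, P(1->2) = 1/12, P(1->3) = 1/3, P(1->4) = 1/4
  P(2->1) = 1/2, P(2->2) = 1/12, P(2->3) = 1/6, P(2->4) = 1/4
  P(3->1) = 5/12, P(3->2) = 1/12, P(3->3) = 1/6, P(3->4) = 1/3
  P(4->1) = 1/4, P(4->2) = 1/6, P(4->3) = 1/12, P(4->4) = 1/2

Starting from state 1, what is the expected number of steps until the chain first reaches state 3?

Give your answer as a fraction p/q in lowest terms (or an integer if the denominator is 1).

Let h_i = expected steps to first reach 3 from state i.
Boundary: h_3 = 0.
First-step equations for the other states:
  h_1 = 1 + 1/3*h_1 + 1/12*h_2 + 1/3*h_3 + 1/4*h_4
  h_2 = 1 + 1/2*h_1 + 1/12*h_2 + 1/6*h_3 + 1/4*h_4
  h_4 = 1 + 1/4*h_1 + 1/6*h_2 + 1/12*h_3 + 1/2*h_4

Substituting h_3 = 0 and rearranging gives the linear system (I - Q) h = 1:
  [2/3, -1/12, -1/4] . (h_1, h_2, h_4) = 1
  [-1/2, 11/12, -1/4] . (h_1, h_2, h_4) = 1
  [-1/4, -1/6, 1/2] . (h_1, h_2, h_4) = 1

Solving yields:
  h_1 = 108/25
  h_2 = 126/25
  h_4 = 146/25

Starting state is 1, so the expected hitting time is h_1 = 108/25.

Answer: 108/25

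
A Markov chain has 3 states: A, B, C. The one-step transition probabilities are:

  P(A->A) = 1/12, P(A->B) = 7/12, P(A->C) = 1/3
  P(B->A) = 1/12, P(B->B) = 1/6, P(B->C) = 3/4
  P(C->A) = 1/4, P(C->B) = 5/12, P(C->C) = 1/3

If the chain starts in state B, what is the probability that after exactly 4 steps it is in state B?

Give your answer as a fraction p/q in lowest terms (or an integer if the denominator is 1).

Computing P^4 by repeated multiplication:
P^1 =
  A: [1/12, 7/12, 1/3]
  B: [1/12, 1/6, 3/4]
  C: [1/4, 5/12, 1/3]
P^2 =
  A: [5/36, 41/144, 83/144]
  B: [5/24, 7/18, 29/72]
  C: [5/36, 17/48, 73/144]
P^3 =
  A: [155/864, 637/1728, 781/1728]
  B: [65/432, 17/48, 107/216]
  C: [145/864, 607/1728, 277/576]
P^4 =
  A: [1645/10368, 7349/20736, 10097/20736]
  B: [215/1296, 1831/5184, 277/576]
  C: [565/3456, 7399/20736, 9947/20736]

(P^4)[B -> B] = 1831/5184

Answer: 1831/5184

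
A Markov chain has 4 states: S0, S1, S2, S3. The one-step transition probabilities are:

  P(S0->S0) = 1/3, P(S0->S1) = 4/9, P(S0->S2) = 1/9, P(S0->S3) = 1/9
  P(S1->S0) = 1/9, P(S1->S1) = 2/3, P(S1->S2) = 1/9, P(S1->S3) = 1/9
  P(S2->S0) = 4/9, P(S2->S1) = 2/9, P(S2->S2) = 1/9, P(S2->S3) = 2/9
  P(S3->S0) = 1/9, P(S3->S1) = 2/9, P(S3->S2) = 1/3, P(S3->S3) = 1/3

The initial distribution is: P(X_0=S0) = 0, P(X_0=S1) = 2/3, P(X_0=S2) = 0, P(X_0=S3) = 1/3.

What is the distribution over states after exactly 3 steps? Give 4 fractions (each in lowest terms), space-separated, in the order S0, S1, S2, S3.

Propagating the distribution step by step (d_{t+1} = d_t * P):
d_0 = (S0=0, S1=2/3, S2=0, S3=1/3)
  d_1[S0] = 0*1/3 + 2/3*1/9 + 0*4/9 + 1/3*1/9 = 1/9
  d_1[S1] = 0*4/9 + 2/3*2/3 + 0*2/9 + 1/3*2/9 = 14/27
  d_1[S2] = 0*1/9 + 2/3*1/9 + 0*1/9 + 1/3*1/3 = 5/27
  d_1[S3] = 0*1/9 + 2/3*1/9 + 0*2/9 + 1/3*1/3 = 5/27
d_1 = (S0=1/9, S1=14/27, S2=5/27, S3=5/27)
  d_2[S0] = 1/9*1/3 + 14/27*1/9 + 5/27*4/9 + 5/27*1/9 = 16/81
  d_2[S1] = 1/9*4/9 + 14/27*2/3 + 5/27*2/9 + 5/27*2/9 = 116/243
  d_2[S2] = 1/9*1/9 + 14/27*1/9 + 5/27*1/9 + 5/27*1/3 = 37/243
  d_2[S3] = 1/9*1/9 + 14/27*1/9 + 5/27*2/9 + 5/27*1/3 = 14/81
d_2 = (S0=16/81, S1=116/243, S2=37/243, S3=14/81)
  d_3[S0] = 16/81*1/3 + 116/243*1/9 + 37/243*4/9 + 14/81*1/9 = 50/243
  d_3[S1] = 16/81*4/9 + 116/243*2/3 + 37/243*2/9 + 14/81*2/9 = 1046/2187
  d_3[S2] = 16/81*1/9 + 116/243*1/9 + 37/243*1/9 + 14/81*1/3 = 109/729
  d_3[S3] = 16/81*1/9 + 116/243*1/9 + 37/243*2/9 + 14/81*1/3 = 364/2187
d_3 = (S0=50/243, S1=1046/2187, S2=109/729, S3=364/2187)

Answer: 50/243 1046/2187 109/729 364/2187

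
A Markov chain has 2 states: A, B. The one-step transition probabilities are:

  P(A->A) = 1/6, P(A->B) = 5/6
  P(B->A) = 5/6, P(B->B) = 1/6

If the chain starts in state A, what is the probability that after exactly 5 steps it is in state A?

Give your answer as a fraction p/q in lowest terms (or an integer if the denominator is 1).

Answer: 211/486

Derivation:
Computing P^5 by repeated multiplication:
P^1 =
  A: [1/6, 5/6]
  B: [5/6, 1/6]
P^2 =
  A: [13/18, 5/18]
  B: [5/18, 13/18]
P^3 =
  A: [19/54, 35/54]
  B: [35/54, 19/54]
P^4 =
  A: [97/162, 65/162]
  B: [65/162, 97/162]
P^5 =
  A: [211/486, 275/486]
  B: [275/486, 211/486]

(P^5)[A -> A] = 211/486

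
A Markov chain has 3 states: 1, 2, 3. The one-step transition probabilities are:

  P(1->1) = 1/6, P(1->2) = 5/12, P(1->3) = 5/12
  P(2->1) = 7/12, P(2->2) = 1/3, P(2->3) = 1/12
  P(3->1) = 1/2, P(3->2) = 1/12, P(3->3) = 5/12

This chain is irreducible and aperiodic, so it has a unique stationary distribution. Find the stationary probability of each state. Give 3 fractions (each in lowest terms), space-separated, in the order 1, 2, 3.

Answer: 11/28 2/7 9/28

Derivation:
The stationary distribution satisfies pi = pi * P, i.e.:
  pi_1 = 1/6*pi_1 + 7/12*pi_2 + 1/2*pi_3
  pi_2 = 5/12*pi_1 + 1/3*pi_2 + 1/12*pi_3
  pi_3 = 5/12*pi_1 + 1/12*pi_2 + 5/12*pi_3
with normalization: pi_1 + pi_2 + pi_3 = 1.

Using the first 2 balance equations plus normalization, the linear system A*pi = b is:
  [-5/6, 7/12, 1/2] . pi = 0
  [5/12, -2/3, 1/12] . pi = 0
  [1, 1, 1] . pi = 1

Solving yields:
  pi_1 = 11/28
  pi_2 = 2/7
  pi_3 = 9/28

Verification (pi * P):
  11/28*1/6 + 2/7*7/12 + 9/28*1/2 = 11/28 = pi_1  (ok)
  11/28*5/12 + 2/7*1/3 + 9/28*1/12 = 2/7 = pi_2  (ok)
  11/28*5/12 + 2/7*1/12 + 9/28*5/12 = 9/28 = pi_3  (ok)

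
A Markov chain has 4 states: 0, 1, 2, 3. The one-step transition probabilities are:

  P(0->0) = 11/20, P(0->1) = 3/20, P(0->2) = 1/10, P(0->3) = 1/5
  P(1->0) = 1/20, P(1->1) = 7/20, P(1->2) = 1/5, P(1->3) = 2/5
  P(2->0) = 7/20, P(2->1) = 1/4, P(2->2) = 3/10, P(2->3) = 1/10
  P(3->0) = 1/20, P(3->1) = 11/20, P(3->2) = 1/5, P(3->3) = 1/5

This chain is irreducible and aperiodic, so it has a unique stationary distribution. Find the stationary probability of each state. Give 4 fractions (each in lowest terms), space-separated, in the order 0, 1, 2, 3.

Answer: 7/32 43/128 19/96 95/384

Derivation:
The stationary distribution satisfies pi = pi * P, i.e.:
  pi_0 = 11/20*pi_0 + 1/20*pi_1 + 7/20*pi_2 + 1/20*pi_3
  pi_1 = 3/20*pi_0 + 7/20*pi_1 + 1/4*pi_2 + 11/20*pi_3
  pi_2 = 1/10*pi_0 + 1/5*pi_1 + 3/10*pi_2 + 1/5*pi_3
  pi_3 = 1/5*pi_0 + 2/5*pi_1 + 1/10*pi_2 + 1/5*pi_3
with normalization: pi_0 + pi_1 + pi_2 + pi_3 = 1.

Using the first 3 balance equations plus normalization, the linear system A*pi = b is:
  [-9/20, 1/20, 7/20, 1/20] . pi = 0
  [3/20, -13/20, 1/4, 11/20] . pi = 0
  [1/10, 1/5, -7/10, 1/5] . pi = 0
  [1, 1, 1, 1] . pi = 1

Solving yields:
  pi_0 = 7/32
  pi_1 = 43/128
  pi_2 = 19/96
  pi_3 = 95/384

Verification (pi * P):
  7/32*11/20 + 43/128*1/20 + 19/96*7/20 + 95/384*1/20 = 7/32 = pi_0  (ok)
  7/32*3/20 + 43/128*7/20 + 19/96*1/4 + 95/384*11/20 = 43/128 = pi_1  (ok)
  7/32*1/10 + 43/128*1/5 + 19/96*3/10 + 95/384*1/5 = 19/96 = pi_2  (ok)
  7/32*1/5 + 43/128*2/5 + 19/96*1/10 + 95/384*1/5 = 95/384 = pi_3  (ok)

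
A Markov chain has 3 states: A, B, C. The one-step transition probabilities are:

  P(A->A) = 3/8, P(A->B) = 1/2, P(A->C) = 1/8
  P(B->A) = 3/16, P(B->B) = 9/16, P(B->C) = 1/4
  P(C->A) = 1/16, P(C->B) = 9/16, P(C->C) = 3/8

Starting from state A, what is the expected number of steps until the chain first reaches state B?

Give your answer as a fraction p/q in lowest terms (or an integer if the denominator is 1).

Let h_i = expected steps to first reach B from state i.
Boundary: h_B = 0.
First-step equations for the other states:
  h_A = 1 + 3/8*h_A + 1/2*h_B + 1/8*h_C
  h_C = 1 + 1/16*h_A + 9/16*h_B + 3/8*h_C

Substituting h_B = 0 and rearranging gives the linear system (I - Q) h = 1:
  [5/8, -1/8] . (h_A, h_C) = 1
  [-1/16, 5/8] . (h_A, h_C) = 1

Solving yields:
  h_A = 96/49
  h_C = 88/49

Starting state is A, so the expected hitting time is h_A = 96/49.

Answer: 96/49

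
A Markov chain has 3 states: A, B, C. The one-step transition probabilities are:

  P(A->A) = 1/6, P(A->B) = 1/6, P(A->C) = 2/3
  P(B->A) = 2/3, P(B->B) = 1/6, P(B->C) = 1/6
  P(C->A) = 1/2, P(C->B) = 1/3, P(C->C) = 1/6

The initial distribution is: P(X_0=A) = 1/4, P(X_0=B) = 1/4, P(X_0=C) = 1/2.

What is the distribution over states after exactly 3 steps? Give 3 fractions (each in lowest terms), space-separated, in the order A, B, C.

Answer: 13/32 67/288 13/36

Derivation:
Propagating the distribution step by step (d_{t+1} = d_t * P):
d_0 = (A=1/4, B=1/4, C=1/2)
  d_1[A] = 1/4*1/6 + 1/4*2/3 + 1/2*1/2 = 11/24
  d_1[B] = 1/4*1/6 + 1/4*1/6 + 1/2*1/3 = 1/4
  d_1[C] = 1/4*2/3 + 1/4*1/6 + 1/2*1/6 = 7/24
d_1 = (A=11/24, B=1/4, C=7/24)
  d_2[A] = 11/24*1/6 + 1/4*2/3 + 7/24*1/2 = 7/18
  d_2[B] = 11/24*1/6 + 1/4*1/6 + 7/24*1/3 = 31/144
  d_2[C] = 11/24*2/3 + 1/4*1/6 + 7/24*1/6 = 19/48
d_2 = (A=7/18, B=31/144, C=19/48)
  d_3[A] = 7/18*1/6 + 31/144*2/3 + 19/48*1/2 = 13/32
  d_3[B] = 7/18*1/6 + 31/144*1/6 + 19/48*1/3 = 67/288
  d_3[C] = 7/18*2/3 + 31/144*1/6 + 19/48*1/6 = 13/36
d_3 = (A=13/32, B=67/288, C=13/36)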